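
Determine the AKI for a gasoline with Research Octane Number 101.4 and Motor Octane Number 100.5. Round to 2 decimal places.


AKI = (RON + MON) / 2
AKI = (101.4 + 100.5) / 2
AKI = 201.9 / 2 = 100.95


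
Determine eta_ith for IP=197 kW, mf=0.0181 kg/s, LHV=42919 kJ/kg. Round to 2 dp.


eta_ith = (IP / (mf * LHV)) * 100
Denominator = 0.0181 * 42919 = 776.8339 kW
eta_ith = (197 / 776.8339) * 100 = 25.36%


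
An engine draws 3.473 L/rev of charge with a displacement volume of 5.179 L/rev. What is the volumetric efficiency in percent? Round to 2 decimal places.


eta_v = (V_actual / V_disp) * 100
Ratio = 3.473 / 5.179 = 0.6706
eta_v = 0.6706 * 100 = 67.06%


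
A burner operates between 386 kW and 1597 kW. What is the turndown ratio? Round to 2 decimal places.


TDR = Q_max / Q_min
TDR = 1597 / 386 = 4.14


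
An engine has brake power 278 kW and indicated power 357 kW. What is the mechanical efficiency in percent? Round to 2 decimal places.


eta_mech = (BP / IP) * 100
Ratio = 278 / 357 = 0.7787
eta_mech = 0.7787 * 100 = 77.87%


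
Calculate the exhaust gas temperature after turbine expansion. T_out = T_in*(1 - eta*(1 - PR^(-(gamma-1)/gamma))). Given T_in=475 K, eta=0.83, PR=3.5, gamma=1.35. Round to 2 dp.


T_out = T_in * (1 - eta * (1 - PR^(-(gamma-1)/gamma)))
Exponent = -(1.35-1)/1.35 = -0.25925926
PR^exp = 3.5^(-0.25925926) = 0.72267881
Factor = 1 - 0.83*(1 - 0.72267881) = 0.76982341
T_out = 475 * 0.76982341 = 365.67 K


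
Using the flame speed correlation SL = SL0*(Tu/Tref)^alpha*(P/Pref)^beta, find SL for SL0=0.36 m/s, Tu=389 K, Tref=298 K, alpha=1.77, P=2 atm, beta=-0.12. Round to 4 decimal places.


SL = SL0 * (Tu/Tref)^alpha * (P/Pref)^beta
T ratio = 389/298 = 1.30536913
(T ratio)^alpha = 1.30536913^1.77 = 1.602684
(P/Pref)^beta = 2^(-0.12) = 0.920188
SL = 0.36 * 1.602684 * 0.920188 = 0.5309 m/s


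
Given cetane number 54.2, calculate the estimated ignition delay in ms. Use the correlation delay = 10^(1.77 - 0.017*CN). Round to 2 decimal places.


delay = 10^(1.77 - 0.017*CN)
Exponent = 1.77 - 0.017*54.2 = 0.8486
delay = 10^0.8486 = 7.06 ms


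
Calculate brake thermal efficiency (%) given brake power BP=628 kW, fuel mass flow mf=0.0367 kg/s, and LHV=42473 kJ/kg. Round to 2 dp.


eta_BTE = (BP / (mf * LHV)) * 100
Denominator = 0.0367 * 42473 = 1558.7591 kW
eta_BTE = (628 / 1558.7591) * 100 = 40.29%


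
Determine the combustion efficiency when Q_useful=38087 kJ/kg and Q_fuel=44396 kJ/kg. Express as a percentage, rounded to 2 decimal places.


Efficiency = (Q_useful / Q_fuel) * 100
Efficiency = (38087 / 44396) * 100
Efficiency = 0.8579 * 100 = 85.79%


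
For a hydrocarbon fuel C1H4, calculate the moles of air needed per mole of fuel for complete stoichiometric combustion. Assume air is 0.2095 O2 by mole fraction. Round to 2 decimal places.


Balanced combustion: C1H4 + 2 O2 -> 1 CO2 + 2 H2O
O2 needed = C + H/4 = 1 + 4/4 = 2.00 moles
Air moles = O2 / 0.2095 = 2.00 / 0.2095 = 9.55 moles air


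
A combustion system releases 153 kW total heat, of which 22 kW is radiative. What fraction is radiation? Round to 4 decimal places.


f_rad = Q_rad / Q_total
f_rad = 22 / 153 = 0.1438


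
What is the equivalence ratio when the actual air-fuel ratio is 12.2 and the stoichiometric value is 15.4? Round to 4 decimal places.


phi = AFR_stoich / AFR_actual
phi = 15.4 / 12.2 = 1.2623


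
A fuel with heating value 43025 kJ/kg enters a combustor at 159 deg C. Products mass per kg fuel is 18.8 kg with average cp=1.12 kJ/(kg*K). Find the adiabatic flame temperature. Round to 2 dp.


T_ad = T_in + Hc / (m_p * cp)
Denominator = 18.8 * 1.12 = 21.0560
Temperature rise = 43025 / 21.0560 = 2043.36 K
T_ad = 159 + 2043.36 = 2202.36 deg C


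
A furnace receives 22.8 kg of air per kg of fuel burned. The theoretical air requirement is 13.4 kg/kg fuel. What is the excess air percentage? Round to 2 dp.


Excess air = actual - stoichiometric = 22.8 - 13.4 = 9.40 kg/kg fuel
Excess air % = (excess / stoich) * 100 = (9.40 / 13.4) * 100 = 70.15%


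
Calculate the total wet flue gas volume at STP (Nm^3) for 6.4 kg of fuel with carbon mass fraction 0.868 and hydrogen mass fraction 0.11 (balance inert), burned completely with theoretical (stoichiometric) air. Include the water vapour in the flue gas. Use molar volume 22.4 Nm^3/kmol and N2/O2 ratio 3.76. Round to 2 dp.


Per kg fuel: CO2 = (C/12 kmol)*22.4 = (0.868/12)*22.4 = 1.62027 Nm^3
Per kg fuel: H2O = (H/2 kmol)*22.4 = (0.11/2)*22.4 = 1.23200 Nm^3
O2 needed per kg fuel = C/12 + H/4 = 0.868/12 + 0.11/4 = 0.09983333 kmol
Per kg fuel: N2 = O2*3.76*22.4 = 0.09983333*3.76*22.4 = 8.40836 Nm^3
Total per kg = 1.62027 + 1.23200 + 8.40836 = 11.26063 Nm^3
Total = 11.26063 * 6.4 = 72.07 Nm^3


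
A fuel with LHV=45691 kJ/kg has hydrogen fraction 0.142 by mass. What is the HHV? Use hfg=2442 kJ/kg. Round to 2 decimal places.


HHV = LHV + hfg * 9 * H
Water addition = 2442 * 9 * 0.142 = 3120.876 kJ/kg
HHV = 45691 + 3120.876 = 48811.88 kJ/kg


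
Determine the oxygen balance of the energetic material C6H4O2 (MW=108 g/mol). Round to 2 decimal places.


OB = -1600 * (2C + H/2 - O) / MW
Inner = 2*6 + 4/2 - 2 = 12.00
OB = -1600 * 12.00 / 108 = -177.78%


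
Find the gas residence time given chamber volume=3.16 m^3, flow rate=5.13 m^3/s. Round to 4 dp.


tau = V / Q_flow
tau = 3.16 / 5.13 = 0.6160 s


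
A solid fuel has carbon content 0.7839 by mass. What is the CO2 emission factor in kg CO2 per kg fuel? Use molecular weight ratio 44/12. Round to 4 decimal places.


EF = C_frac * (M_CO2 / M_C)
EF = 0.7839 * (44/12)
EF = 0.7839 * 3.666667 = 2.8743 kg_CO2/kg_fuel


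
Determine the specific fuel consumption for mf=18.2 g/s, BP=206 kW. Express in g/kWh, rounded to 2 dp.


SFC = (mf / BP) * 3600
Rate = 18.2 / 206 = 0.088350 g/(s*kW)
SFC = 0.088350 * 3600 = 318.06 g/kWh


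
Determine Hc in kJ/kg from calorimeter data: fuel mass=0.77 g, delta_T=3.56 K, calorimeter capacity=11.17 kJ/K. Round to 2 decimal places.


Hc = C_cal * delta_T / m_fuel
Q_released = 11.17 * 3.56 = 39.7652 kJ
m_fuel = 0.77 g = 0.77/1000 kg = 0.000770 kg
Hc = 39.7652 / 0.000770 = 51643.12 kJ/kg


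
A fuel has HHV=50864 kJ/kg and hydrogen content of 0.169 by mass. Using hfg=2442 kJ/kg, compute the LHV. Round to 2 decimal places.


LHV = HHV - hfg * 9 * H
Water correction = 2442 * 9 * 0.169 = 3714.282 kJ/kg
LHV = 50864 - 3714.282 = 47149.72 kJ/kg


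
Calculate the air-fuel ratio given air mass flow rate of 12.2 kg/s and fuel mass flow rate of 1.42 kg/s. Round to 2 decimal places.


AFR = m_air / m_fuel
AFR = 12.2 / 1.42 = 8.59


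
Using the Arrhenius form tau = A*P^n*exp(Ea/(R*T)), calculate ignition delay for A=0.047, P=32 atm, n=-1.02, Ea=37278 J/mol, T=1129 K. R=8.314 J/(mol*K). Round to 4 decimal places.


tau = A * P^n * exp(Ea/(R*T))
P^n = 32^(-1.02) = 0.02915728
Ea/(R*T) = 37278/(8.314*1129) = 3.971446
exp(Ea/(R*T)) = 53.061192
tau = 0.047 * 0.02915728 * 53.061192 = 0.0727 ms


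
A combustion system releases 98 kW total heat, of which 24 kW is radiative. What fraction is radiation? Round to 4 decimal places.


f_rad = Q_rad / Q_total
f_rad = 24 / 98 = 0.2449


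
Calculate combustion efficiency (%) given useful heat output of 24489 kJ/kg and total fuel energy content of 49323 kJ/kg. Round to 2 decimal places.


Efficiency = (Q_useful / Q_fuel) * 100
Efficiency = (24489 / 49323) * 100
Efficiency = 0.4965 * 100 = 49.65%


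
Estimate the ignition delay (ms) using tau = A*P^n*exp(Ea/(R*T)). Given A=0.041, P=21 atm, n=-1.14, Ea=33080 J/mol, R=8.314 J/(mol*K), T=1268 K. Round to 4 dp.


tau = A * P^n * exp(Ea/(R*T))
P^n = 21^(-1.14) = 0.03109353
Ea/(R*T) = 33080/(8.314*1268) = 3.137879
exp(Ea/(R*T)) = 23.054921
tau = 0.041 * 0.03109353 * 23.054921 = 0.0294 ms


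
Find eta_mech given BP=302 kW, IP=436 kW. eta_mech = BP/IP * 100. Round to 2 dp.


eta_mech = (BP / IP) * 100
Ratio = 302 / 436 = 0.6927
eta_mech = 0.6927 * 100 = 69.27%


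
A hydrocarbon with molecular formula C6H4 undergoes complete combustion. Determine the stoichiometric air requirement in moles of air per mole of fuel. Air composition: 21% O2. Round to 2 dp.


Balanced combustion: C6H4 + 7 O2 -> 6 CO2 + 2 H2O
O2 needed = C + H/4 = 6 + 4/4 = 7.00 moles
Air moles = O2 / 0.21 = 7.00 / 0.21 = 33.33 moles air


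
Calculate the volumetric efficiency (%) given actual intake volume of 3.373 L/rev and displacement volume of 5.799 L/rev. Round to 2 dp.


eta_v = (V_actual / V_disp) * 100
Ratio = 3.373 / 5.799 = 0.5817
eta_v = 0.5817 * 100 = 58.17%


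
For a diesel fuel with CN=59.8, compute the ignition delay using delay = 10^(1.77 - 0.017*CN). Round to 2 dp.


delay = 10^(1.77 - 0.017*CN)
Exponent = 1.77 - 0.017*59.8 = 0.7534
delay = 10^0.7534 = 5.67 ms


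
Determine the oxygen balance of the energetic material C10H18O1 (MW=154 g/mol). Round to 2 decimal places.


OB = -1600 * (2C + H/2 - O) / MW
Inner = 2*10 + 18/2 - 1 = 28.00
OB = -1600 * 28.00 / 154 = -290.91%


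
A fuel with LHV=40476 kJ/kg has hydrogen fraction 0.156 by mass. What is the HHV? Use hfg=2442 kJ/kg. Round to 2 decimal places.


HHV = LHV + hfg * 9 * H
Water addition = 2442 * 9 * 0.156 = 3428.568 kJ/kg
HHV = 40476 + 3428.568 = 43904.57 kJ/kg


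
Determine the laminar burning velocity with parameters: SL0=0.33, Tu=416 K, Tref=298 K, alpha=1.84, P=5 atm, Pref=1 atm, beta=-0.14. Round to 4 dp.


SL = SL0 * (Tu/Tref)^alpha * (P/Pref)^beta
T ratio = 416/298 = 1.39597315
(T ratio)^alpha = 1.39597315^1.84 = 1.847455
(P/Pref)^beta = 5^(-0.14) = 0.798260
SL = 0.33 * 1.847455 * 0.798260 = 0.4867 m/s


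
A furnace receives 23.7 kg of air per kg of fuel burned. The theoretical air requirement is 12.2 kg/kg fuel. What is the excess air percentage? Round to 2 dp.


Excess air = actual - stoichiometric = 23.7 - 12.2 = 11.50 kg/kg fuel
Excess air % = (excess / stoich) * 100 = (11.50 / 12.2) * 100 = 94.26%


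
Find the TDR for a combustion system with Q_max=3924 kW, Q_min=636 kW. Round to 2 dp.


TDR = Q_max / Q_min
TDR = 3924 / 636 = 6.17


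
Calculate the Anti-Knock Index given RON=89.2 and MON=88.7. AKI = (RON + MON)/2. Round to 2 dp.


AKI = (RON + MON) / 2
AKI = (89.2 + 88.7) / 2
AKI = 177.9 / 2 = 88.95


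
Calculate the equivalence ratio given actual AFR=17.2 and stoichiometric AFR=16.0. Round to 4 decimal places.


phi = AFR_stoich / AFR_actual
phi = 16.0 / 17.2 = 0.9302


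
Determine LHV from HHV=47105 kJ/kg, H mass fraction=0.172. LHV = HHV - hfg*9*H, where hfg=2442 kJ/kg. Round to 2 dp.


LHV = HHV - hfg * 9 * H
Water correction = 2442 * 9 * 0.172 = 3780.216 kJ/kg
LHV = 47105 - 3780.216 = 43324.78 kJ/kg


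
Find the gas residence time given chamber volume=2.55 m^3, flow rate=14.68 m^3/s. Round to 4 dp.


tau = V / Q_flow
tau = 2.55 / 14.68 = 0.1737 s


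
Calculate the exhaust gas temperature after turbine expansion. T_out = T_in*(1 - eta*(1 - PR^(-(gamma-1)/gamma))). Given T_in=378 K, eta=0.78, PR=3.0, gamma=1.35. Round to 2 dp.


T_out = T_in * (1 - eta * (1 - PR^(-(gamma-1)/gamma)))
Exponent = -(1.35-1)/1.35 = -0.25925926
PR^exp = 3.0^(-0.25925926) = 0.75214556
Factor = 1 - 0.78*(1 - 0.75214556) = 0.80667354
T_out = 378 * 0.80667354 = 304.92 K


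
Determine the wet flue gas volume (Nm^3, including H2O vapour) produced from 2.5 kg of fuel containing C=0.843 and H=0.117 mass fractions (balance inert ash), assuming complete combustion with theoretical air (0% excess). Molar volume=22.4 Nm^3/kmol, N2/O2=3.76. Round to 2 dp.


Per kg fuel: CO2 = (C/12 kmol)*22.4 = (0.843/12)*22.4 = 1.57360 Nm^3
Per kg fuel: H2O = (H/2 kmol)*22.4 = (0.117/2)*22.4 = 1.31040 Nm^3
O2 needed per kg fuel = C/12 + H/4 = 0.843/12 + 0.117/4 = 0.09950000 kmol
Per kg fuel: N2 = O2*3.76*22.4 = 0.09950000*3.76*22.4 = 8.38029 Nm^3
Total per kg = 1.57360 + 1.31040 + 8.38029 = 11.26429 Nm^3
Total = 11.26429 * 2.5 = 28.16 Nm^3


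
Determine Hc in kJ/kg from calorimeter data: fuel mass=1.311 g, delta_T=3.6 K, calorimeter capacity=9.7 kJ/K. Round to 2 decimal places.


Hc = C_cal * delta_T / m_fuel
Q_released = 9.7 * 3.6 = 34.9200 kJ
m_fuel = 1.311 g = 1.311/1000 kg = 0.001311 kg
Hc = 34.9200 / 0.001311 = 26636.16 kJ/kg


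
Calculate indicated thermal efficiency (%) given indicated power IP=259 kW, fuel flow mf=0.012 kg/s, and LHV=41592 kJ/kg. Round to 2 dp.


eta_ith = (IP / (mf * LHV)) * 100
Denominator = 0.012 * 41592 = 499.1040 kW
eta_ith = (259 / 499.1040) * 100 = 51.89%


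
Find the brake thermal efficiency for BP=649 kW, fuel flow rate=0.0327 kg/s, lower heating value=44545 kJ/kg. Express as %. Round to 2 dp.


eta_BTE = (BP / (mf * LHV)) * 100
Denominator = 0.0327 * 44545 = 1456.6215 kW
eta_BTE = (649 / 1456.6215) * 100 = 44.56%


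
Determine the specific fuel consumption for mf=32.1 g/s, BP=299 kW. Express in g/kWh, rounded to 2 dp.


SFC = (mf / BP) * 3600
Rate = 32.1 / 299 = 0.107358 g/(s*kW)
SFC = 0.107358 * 3600 = 386.49 g/kWh


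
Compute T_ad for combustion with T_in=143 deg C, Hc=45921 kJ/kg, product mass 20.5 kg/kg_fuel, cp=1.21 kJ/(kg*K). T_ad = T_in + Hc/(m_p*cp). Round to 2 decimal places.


T_ad = T_in + Hc / (m_p * cp)
Denominator = 20.5 * 1.21 = 24.8050
Temperature rise = 45921 / 24.8050 = 1851.28 K
T_ad = 143 + 1851.28 = 1994.28 deg C


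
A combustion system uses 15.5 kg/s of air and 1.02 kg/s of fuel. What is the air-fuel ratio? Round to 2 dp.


AFR = m_air / m_fuel
AFR = 15.5 / 1.02 = 15.20


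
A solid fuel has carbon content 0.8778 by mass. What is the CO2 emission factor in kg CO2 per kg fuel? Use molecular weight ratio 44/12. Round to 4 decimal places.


EF = C_frac * (M_CO2 / M_C)
EF = 0.8778 * (44/12)
EF = 0.8778 * 3.666667 = 3.2186 kg_CO2/kg_fuel


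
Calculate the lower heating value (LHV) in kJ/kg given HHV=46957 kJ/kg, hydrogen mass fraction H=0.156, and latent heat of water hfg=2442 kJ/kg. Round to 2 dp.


LHV = HHV - hfg * 9 * H
Water correction = 2442 * 9 * 0.156 = 3428.568 kJ/kg
LHV = 46957 - 3428.568 = 43528.43 kJ/kg


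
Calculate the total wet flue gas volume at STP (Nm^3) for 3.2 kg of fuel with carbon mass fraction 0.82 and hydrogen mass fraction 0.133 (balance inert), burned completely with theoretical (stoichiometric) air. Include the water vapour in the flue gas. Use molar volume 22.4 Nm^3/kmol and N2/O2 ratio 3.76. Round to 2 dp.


Per kg fuel: CO2 = (C/12 kmol)*22.4 = (0.82/12)*22.4 = 1.53067 Nm^3
Per kg fuel: H2O = (H/2 kmol)*22.4 = (0.133/2)*22.4 = 1.48960 Nm^3
O2 needed per kg fuel = C/12 + H/4 = 0.82/12 + 0.133/4 = 0.10158333 kmol
Per kg fuel: N2 = O2*3.76*22.4 = 0.10158333*3.76*22.4 = 8.55575 Nm^3
Total per kg = 1.53067 + 1.48960 + 8.55575 = 11.57602 Nm^3
Total = 11.57602 * 3.2 = 37.04 Nm^3


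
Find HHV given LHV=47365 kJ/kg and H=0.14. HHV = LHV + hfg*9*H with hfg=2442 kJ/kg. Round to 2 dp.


HHV = LHV + hfg * 9 * H
Water addition = 2442 * 9 * 0.14 = 3076.920 kJ/kg
HHV = 47365 + 3076.920 = 50441.92 kJ/kg


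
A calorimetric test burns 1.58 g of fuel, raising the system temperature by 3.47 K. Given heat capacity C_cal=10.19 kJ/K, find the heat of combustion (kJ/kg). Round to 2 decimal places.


Hc = C_cal * delta_T / m_fuel
Q_released = 10.19 * 3.47 = 35.3593 kJ
m_fuel = 1.58 g = 1.58/1000 kg = 0.001580 kg
Hc = 35.3593 / 0.001580 = 22379.30 kJ/kg


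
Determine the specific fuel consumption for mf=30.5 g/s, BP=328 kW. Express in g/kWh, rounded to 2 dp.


SFC = (mf / BP) * 3600
Rate = 30.5 / 328 = 0.092988 g/(s*kW)
SFC = 0.092988 * 3600 = 334.76 g/kWh


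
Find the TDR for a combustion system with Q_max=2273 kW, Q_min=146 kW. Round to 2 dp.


TDR = Q_max / Q_min
TDR = 2273 / 146 = 15.57


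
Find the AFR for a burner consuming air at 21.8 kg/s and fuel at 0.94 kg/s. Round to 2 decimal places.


AFR = m_air / m_fuel
AFR = 21.8 / 0.94 = 23.19


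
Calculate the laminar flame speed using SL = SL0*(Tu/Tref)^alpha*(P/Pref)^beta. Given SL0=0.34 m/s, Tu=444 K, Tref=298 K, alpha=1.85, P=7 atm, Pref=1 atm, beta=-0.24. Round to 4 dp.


SL = SL0 * (Tu/Tref)^alpha * (P/Pref)^beta
T ratio = 444/298 = 1.48993289
(T ratio)^alpha = 1.48993289^1.85 = 2.091021
(P/Pref)^beta = 7^(-0.24) = 0.626869
SL = 0.34 * 2.091021 * 0.626869 = 0.4457 m/s


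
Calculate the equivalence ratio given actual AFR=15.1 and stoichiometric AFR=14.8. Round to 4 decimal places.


phi = AFR_stoich / AFR_actual
phi = 14.8 / 15.1 = 0.9801


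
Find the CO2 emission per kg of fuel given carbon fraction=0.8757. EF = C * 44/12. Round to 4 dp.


EF = C_frac * (M_CO2 / M_C)
EF = 0.8757 * (44/12)
EF = 0.8757 * 3.666667 = 3.2109 kg_CO2/kg_fuel


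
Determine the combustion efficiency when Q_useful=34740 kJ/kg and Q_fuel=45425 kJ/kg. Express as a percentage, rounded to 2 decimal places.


Efficiency = (Q_useful / Q_fuel) * 100
Efficiency = (34740 / 45425) * 100
Efficiency = 0.7648 * 100 = 76.48%


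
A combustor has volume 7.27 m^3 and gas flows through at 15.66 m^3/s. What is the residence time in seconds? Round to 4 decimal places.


tau = V / Q_flow
tau = 7.27 / 15.66 = 0.4642 s


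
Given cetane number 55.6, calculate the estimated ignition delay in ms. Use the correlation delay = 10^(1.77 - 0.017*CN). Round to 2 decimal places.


delay = 10^(1.77 - 0.017*CN)
Exponent = 1.77 - 0.017*55.6 = 0.8248
delay = 10^0.8248 = 6.68 ms


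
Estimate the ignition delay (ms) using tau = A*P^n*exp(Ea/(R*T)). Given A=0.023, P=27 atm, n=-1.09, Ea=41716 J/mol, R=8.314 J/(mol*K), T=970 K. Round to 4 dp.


tau = A * P^n * exp(Ea/(R*T))
P^n = 27^(-1.09) = 0.02753046
Ea/(R*T) = 41716/(8.314*970) = 5.172743
exp(Ea/(R*T)) = 176.398040
tau = 0.023 * 0.02753046 * 176.398040 = 0.1117 ms


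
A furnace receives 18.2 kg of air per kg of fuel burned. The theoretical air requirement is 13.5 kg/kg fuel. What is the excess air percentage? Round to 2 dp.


Excess air = actual - stoichiometric = 18.2 - 13.5 = 4.70 kg/kg fuel
Excess air % = (excess / stoich) * 100 = (4.70 / 13.5) * 100 = 34.81%


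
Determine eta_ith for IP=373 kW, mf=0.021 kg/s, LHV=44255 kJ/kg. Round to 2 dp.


eta_ith = (IP / (mf * LHV)) * 100
Denominator = 0.021 * 44255 = 929.3550 kW
eta_ith = (373 / 929.3550) * 100 = 40.14%


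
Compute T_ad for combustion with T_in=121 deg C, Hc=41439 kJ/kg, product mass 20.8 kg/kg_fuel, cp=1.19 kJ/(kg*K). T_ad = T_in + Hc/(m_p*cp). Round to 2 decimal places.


T_ad = T_in + Hc / (m_p * cp)
Denominator = 20.8 * 1.19 = 24.7520
Temperature rise = 41439 / 24.7520 = 1674.17 K
T_ad = 121 + 1674.17 = 1795.17 deg C


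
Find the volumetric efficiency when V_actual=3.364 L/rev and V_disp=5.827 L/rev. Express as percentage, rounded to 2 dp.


eta_v = (V_actual / V_disp) * 100
Ratio = 3.364 / 5.827 = 0.5773
eta_v = 0.5773 * 100 = 57.73%


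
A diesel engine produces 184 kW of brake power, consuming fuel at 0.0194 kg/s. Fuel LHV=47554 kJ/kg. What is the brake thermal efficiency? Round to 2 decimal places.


eta_BTE = (BP / (mf * LHV)) * 100
Denominator = 0.0194 * 47554 = 922.5476 kW
eta_BTE = (184 / 922.5476) * 100 = 19.94%


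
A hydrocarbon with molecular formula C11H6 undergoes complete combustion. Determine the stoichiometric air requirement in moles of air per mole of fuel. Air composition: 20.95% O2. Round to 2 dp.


Balanced combustion: C11H6 + 12.5 O2 -> 11 CO2 + 3 H2O
O2 needed = C + H/4 = 11 + 6/4 = 12.50 moles
Air moles = O2 / 0.2095 = 12.50 / 0.2095 = 59.67 moles air


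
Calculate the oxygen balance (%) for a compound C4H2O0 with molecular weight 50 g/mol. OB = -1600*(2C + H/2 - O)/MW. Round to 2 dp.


OB = -1600 * (2C + H/2 - O) / MW
Inner = 2*4 + 2/2 - 0 = 9.00
OB = -1600 * 9.00 / 50 = -288.00%


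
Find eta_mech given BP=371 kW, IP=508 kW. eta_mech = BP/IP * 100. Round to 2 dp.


eta_mech = (BP / IP) * 100
Ratio = 371 / 508 = 0.7303
eta_mech = 0.7303 * 100 = 73.03%


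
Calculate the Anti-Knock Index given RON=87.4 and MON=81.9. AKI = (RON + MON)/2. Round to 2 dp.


AKI = (RON + MON) / 2
AKI = (87.4 + 81.9) / 2
AKI = 169.3 / 2 = 84.65


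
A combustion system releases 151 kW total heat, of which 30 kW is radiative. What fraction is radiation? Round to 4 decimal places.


f_rad = Q_rad / Q_total
f_rad = 30 / 151 = 0.1987


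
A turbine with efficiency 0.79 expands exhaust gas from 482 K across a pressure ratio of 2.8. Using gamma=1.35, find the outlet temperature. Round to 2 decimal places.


T_out = T_in * (1 - eta * (1 - PR^(-(gamma-1)/gamma)))
Exponent = -(1.35-1)/1.35 = -0.25925926
PR^exp = 2.8^(-0.25925926) = 0.76572026
Factor = 1 - 0.79*(1 - 0.76572026) = 0.81491901
T_out = 482 * 0.81491901 = 392.79 K


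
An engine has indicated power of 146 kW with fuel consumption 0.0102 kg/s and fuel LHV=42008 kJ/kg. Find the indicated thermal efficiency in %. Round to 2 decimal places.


eta_ith = (IP / (mf * LHV)) * 100
Denominator = 0.0102 * 42008 = 428.4816 kW
eta_ith = (146 / 428.4816) * 100 = 34.07%


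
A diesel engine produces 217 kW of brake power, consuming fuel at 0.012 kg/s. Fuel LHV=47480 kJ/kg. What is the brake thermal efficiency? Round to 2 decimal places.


eta_BTE = (BP / (mf * LHV)) * 100
Denominator = 0.012 * 47480 = 569.7600 kW
eta_BTE = (217 / 569.7600) * 100 = 38.09%


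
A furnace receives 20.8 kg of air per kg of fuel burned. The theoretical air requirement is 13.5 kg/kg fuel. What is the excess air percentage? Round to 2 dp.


Excess air = actual - stoichiometric = 20.8 - 13.5 = 7.30 kg/kg fuel
Excess air % = (excess / stoich) * 100 = (7.30 / 13.5) * 100 = 54.07%


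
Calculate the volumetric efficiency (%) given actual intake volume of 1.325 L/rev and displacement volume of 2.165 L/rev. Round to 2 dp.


eta_v = (V_actual / V_disp) * 100
Ratio = 1.325 / 2.165 = 0.6120
eta_v = 0.6120 * 100 = 61.20%


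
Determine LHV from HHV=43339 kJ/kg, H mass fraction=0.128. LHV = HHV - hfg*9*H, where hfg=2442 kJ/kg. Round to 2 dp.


LHV = HHV - hfg * 9 * H
Water correction = 2442 * 9 * 0.128 = 2813.184 kJ/kg
LHV = 43339 - 2813.184 = 40525.82 kJ/kg


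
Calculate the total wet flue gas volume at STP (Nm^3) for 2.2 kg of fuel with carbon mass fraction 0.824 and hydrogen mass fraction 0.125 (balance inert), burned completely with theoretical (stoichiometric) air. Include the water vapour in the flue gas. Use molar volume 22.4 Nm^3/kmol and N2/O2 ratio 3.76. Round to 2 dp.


Per kg fuel: CO2 = (C/12 kmol)*22.4 = (0.824/12)*22.4 = 1.53813 Nm^3
Per kg fuel: H2O = (H/2 kmol)*22.4 = (0.125/2)*22.4 = 1.40000 Nm^3
O2 needed per kg fuel = C/12 + H/4 = 0.824/12 + 0.125/4 = 0.09991667 kmol
Per kg fuel: N2 = O2*3.76*22.4 = 0.09991667*3.76*22.4 = 8.41538 Nm^3
Total per kg = 1.53813 + 1.40000 + 8.41538 = 11.35351 Nm^3
Total = 11.35351 * 2.2 = 24.98 Nm^3


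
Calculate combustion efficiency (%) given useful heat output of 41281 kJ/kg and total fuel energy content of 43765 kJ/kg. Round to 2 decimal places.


Efficiency = (Q_useful / Q_fuel) * 100
Efficiency = (41281 / 43765) * 100
Efficiency = 0.9432 * 100 = 94.32%


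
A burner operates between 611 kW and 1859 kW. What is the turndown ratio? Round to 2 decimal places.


TDR = Q_max / Q_min
TDR = 1859 / 611 = 3.04


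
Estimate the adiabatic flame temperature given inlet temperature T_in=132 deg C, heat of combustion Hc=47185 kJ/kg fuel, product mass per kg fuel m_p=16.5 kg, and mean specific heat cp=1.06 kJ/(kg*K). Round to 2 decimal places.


T_ad = T_in + Hc / (m_p * cp)
Denominator = 16.5 * 1.06 = 17.4900
Temperature rise = 47185 / 17.4900 = 2697.83 K
T_ad = 132 + 2697.83 = 2829.83 deg C


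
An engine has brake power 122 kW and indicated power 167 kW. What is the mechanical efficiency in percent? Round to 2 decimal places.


eta_mech = (BP / IP) * 100
Ratio = 122 / 167 = 0.7305
eta_mech = 0.7305 * 100 = 73.05%


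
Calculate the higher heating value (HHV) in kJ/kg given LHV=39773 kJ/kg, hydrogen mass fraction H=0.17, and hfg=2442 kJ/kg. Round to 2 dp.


HHV = LHV + hfg * 9 * H
Water addition = 2442 * 9 * 0.17 = 3736.260 kJ/kg
HHV = 39773 + 3736.260 = 43509.26 kJ/kg


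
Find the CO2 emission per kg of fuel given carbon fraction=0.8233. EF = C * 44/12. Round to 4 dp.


EF = C_frac * (M_CO2 / M_C)
EF = 0.8233 * (44/12)
EF = 0.8233 * 3.666667 = 3.0188 kg_CO2/kg_fuel


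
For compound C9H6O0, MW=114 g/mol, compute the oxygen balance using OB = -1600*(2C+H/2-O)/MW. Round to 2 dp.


OB = -1600 * (2C + H/2 - O) / MW
Inner = 2*9 + 6/2 - 0 = 21.00
OB = -1600 * 21.00 / 114 = -294.74%


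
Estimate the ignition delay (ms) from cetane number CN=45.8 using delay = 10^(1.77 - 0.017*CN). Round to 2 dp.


delay = 10^(1.77 - 0.017*CN)
Exponent = 1.77 - 0.017*45.8 = 0.9914
delay = 10^0.9914 = 9.80 ms


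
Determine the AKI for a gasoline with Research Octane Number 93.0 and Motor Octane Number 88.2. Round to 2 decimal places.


AKI = (RON + MON) / 2
AKI = (93.0 + 88.2) / 2
AKI = 181.2 / 2 = 90.60


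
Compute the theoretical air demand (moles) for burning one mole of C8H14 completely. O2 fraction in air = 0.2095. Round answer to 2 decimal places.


Balanced combustion: C8H14 + 11.5 O2 -> 8 CO2 + 7 H2O
O2 needed = C + H/4 = 8 + 14/4 = 11.50 moles
Air moles = O2 / 0.2095 = 11.50 / 0.2095 = 54.89 moles air


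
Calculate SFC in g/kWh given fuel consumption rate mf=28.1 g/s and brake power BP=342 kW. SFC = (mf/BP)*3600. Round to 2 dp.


SFC = (mf / BP) * 3600
Rate = 28.1 / 342 = 0.082164 g/(s*kW)
SFC = 0.082164 * 3600 = 295.79 g/kWh


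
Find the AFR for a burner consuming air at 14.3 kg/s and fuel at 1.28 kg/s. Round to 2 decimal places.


AFR = m_air / m_fuel
AFR = 14.3 / 1.28 = 11.17


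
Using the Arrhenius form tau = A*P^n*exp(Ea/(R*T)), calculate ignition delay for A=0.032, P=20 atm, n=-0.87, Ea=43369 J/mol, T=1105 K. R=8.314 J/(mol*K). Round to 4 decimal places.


tau = A * P^n * exp(Ea/(R*T))
P^n = 20^(-0.87) = 0.07380808
Ea/(R*T) = 43369/(8.314*1105) = 4.720708
exp(Ea/(R*T)) = 112.247662
tau = 0.032 * 0.07380808 * 112.247662 = 0.2651 ms


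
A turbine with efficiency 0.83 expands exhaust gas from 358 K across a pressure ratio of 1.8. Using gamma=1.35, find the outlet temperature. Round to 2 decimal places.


T_out = T_in * (1 - eta * (1 - PR^(-(gamma-1)/gamma)))
Exponent = -(1.35-1)/1.35 = -0.25925926
PR^exp = 1.8^(-0.25925926) = 0.85865408
Factor = 1 - 0.83*(1 - 0.85865408) = 0.88268289
T_out = 358 * 0.88268289 = 316.00 K


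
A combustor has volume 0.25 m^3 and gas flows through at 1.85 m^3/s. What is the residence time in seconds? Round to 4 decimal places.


tau = V / Q_flow
tau = 0.25 / 1.85 = 0.1351 s


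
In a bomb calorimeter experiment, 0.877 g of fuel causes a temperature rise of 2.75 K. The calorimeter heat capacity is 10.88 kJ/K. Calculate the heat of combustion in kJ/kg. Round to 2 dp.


Hc = C_cal * delta_T / m_fuel
Q_released = 10.88 * 2.75 = 29.9200 kJ
m_fuel = 0.877 g = 0.877/1000 kg = 0.000877 kg
Hc = 29.9200 / 0.000877 = 34116.31 kJ/kg


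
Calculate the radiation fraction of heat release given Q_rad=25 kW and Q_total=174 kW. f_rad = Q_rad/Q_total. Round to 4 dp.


f_rad = Q_rad / Q_total
f_rad = 25 / 174 = 0.1437


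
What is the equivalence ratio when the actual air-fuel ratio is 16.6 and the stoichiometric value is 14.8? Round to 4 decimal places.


phi = AFR_stoich / AFR_actual
phi = 14.8 / 16.6 = 0.8916


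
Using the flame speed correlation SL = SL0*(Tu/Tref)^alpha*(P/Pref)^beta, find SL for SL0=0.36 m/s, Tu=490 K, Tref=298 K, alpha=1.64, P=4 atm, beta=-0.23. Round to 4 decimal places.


SL = SL0 * (Tu/Tref)^alpha * (P/Pref)^beta
T ratio = 490/298 = 1.64429530
(T ratio)^alpha = 1.64429530^1.64 = 2.260512
(P/Pref)^beta = 4^(-0.23) = 0.726986
SL = 0.36 * 2.260512 * 0.726986 = 0.5916 m/s


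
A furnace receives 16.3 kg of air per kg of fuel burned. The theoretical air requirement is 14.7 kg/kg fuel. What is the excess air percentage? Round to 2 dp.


Excess air = actual - stoichiometric = 16.3 - 14.7 = 1.60 kg/kg fuel
Excess air % = (excess / stoich) * 100 = (1.60 / 14.7) * 100 = 10.88%


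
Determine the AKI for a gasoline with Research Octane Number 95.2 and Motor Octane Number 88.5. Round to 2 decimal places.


AKI = (RON + MON) / 2
AKI = (95.2 + 88.5) / 2
AKI = 183.7 / 2 = 91.85


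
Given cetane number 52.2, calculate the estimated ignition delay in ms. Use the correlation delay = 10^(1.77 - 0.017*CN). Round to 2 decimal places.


delay = 10^(1.77 - 0.017*CN)
Exponent = 1.77 - 0.017*52.2 = 0.8826
delay = 10^0.8826 = 7.63 ms


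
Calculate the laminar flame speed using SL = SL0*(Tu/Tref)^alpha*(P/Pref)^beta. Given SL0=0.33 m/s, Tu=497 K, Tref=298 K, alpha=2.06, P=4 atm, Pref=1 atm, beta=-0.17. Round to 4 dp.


SL = SL0 * (Tu/Tref)^alpha * (P/Pref)^beta
T ratio = 497/298 = 1.66778523
(T ratio)^alpha = 1.66778523^2.06 = 2.868195
(P/Pref)^beta = 4^(-0.17) = 0.790041
SL = 0.33 * 2.868195 * 0.790041 = 0.7478 m/s


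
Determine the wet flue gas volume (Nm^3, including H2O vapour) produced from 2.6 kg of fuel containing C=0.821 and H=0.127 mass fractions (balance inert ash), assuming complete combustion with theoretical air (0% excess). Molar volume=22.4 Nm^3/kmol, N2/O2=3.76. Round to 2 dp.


Per kg fuel: CO2 = (C/12 kmol)*22.4 = (0.821/12)*22.4 = 1.53253 Nm^3
Per kg fuel: H2O = (H/2 kmol)*22.4 = (0.127/2)*22.4 = 1.42240 Nm^3
O2 needed per kg fuel = C/12 + H/4 = 0.821/12 + 0.127/4 = 0.10016667 kmol
Per kg fuel: N2 = O2*3.76*22.4 = 0.10016667*3.76*22.4 = 8.43644 Nm^3
Total per kg = 1.53253 + 1.42240 + 8.43644 = 11.39137 Nm^3
Total = 11.39137 * 2.6 = 29.62 Nm^3


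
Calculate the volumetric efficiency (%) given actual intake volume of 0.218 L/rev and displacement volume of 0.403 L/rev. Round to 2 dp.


eta_v = (V_actual / V_disp) * 100
Ratio = 0.218 / 0.403 = 0.5409
eta_v = 0.5409 * 100 = 54.09%


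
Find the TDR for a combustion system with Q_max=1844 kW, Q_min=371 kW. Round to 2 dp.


TDR = Q_max / Q_min
TDR = 1844 / 371 = 4.97


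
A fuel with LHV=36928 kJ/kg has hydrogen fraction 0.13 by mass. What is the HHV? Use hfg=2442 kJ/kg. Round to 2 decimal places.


HHV = LHV + hfg * 9 * H
Water addition = 2442 * 9 * 0.13 = 2857.140 kJ/kg
HHV = 36928 + 2857.140 = 39785.14 kJ/kg


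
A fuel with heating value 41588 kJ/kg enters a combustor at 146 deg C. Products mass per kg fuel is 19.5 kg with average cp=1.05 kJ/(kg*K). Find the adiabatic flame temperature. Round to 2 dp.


T_ad = T_in + Hc / (m_p * cp)
Denominator = 19.5 * 1.05 = 20.4750
Temperature rise = 41588 / 20.4750 = 2031.16 K
T_ad = 146 + 2031.16 = 2177.16 deg C


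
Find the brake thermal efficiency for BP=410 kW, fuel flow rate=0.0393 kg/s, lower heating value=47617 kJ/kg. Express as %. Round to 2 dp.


eta_BTE = (BP / (mf * LHV)) * 100
Denominator = 0.0393 * 47617 = 1871.3481 kW
eta_BTE = (410 / 1871.3481) * 100 = 21.91%


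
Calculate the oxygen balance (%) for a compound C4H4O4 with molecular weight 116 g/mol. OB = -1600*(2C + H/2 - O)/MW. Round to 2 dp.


OB = -1600 * (2C + H/2 - O) / MW
Inner = 2*4 + 4/2 - 4 = 6.00
OB = -1600 * 6.00 / 116 = -82.76%


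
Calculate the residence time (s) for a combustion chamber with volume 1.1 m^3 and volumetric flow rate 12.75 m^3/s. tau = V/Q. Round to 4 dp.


tau = V / Q_flow
tau = 1.1 / 12.75 = 0.0863 s


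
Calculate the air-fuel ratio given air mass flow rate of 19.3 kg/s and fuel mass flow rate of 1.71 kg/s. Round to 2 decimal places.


AFR = m_air / m_fuel
AFR = 19.3 / 1.71 = 11.29


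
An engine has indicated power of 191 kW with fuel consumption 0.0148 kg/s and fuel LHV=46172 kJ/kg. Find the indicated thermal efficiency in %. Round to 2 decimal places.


eta_ith = (IP / (mf * LHV)) * 100
Denominator = 0.0148 * 46172 = 683.3456 kW
eta_ith = (191 / 683.3456) * 100 = 27.95%


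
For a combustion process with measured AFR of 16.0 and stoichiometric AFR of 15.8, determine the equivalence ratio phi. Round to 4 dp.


phi = AFR_stoich / AFR_actual
phi = 15.8 / 16.0 = 0.9875


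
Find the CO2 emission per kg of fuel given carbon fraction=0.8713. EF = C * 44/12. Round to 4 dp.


EF = C_frac * (M_CO2 / M_C)
EF = 0.8713 * (44/12)
EF = 0.8713 * 3.666667 = 3.1948 kg_CO2/kg_fuel


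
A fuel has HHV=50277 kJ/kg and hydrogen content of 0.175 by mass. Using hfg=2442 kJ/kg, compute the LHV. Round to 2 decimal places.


LHV = HHV - hfg * 9 * H
Water correction = 2442 * 9 * 0.175 = 3846.150 kJ/kg
LHV = 50277 - 3846.150 = 46430.85 kJ/kg


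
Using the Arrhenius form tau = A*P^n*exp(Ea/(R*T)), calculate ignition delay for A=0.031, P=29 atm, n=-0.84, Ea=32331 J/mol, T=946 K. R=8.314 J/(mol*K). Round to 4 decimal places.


tau = A * P^n * exp(Ea/(R*T))
P^n = 29^(-0.84) = 0.05909976
Ea/(R*T) = 32331/(8.314*946) = 4.110721
exp(Ea/(R*T)) = 60.990664
tau = 0.031 * 0.05909976 * 60.990664 = 0.1117 ms


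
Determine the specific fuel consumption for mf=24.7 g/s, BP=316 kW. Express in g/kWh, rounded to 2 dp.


SFC = (mf / BP) * 3600
Rate = 24.7 / 316 = 0.078165 g/(s*kW)
SFC = 0.078165 * 3600 = 281.39 g/kWh


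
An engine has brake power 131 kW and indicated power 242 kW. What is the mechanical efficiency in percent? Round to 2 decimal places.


eta_mech = (BP / IP) * 100
Ratio = 131 / 242 = 0.5413
eta_mech = 0.5413 * 100 = 54.13%


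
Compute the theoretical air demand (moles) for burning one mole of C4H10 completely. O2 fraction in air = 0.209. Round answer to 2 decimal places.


Balanced combustion: C4H10 + 6.5 O2 -> 4 CO2 + 5 H2O
O2 needed = C + H/4 = 4 + 10/4 = 6.50 moles
Air moles = O2 / 0.209 = 6.50 / 0.209 = 31.10 moles air


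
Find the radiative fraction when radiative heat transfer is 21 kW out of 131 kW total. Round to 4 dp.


f_rad = Q_rad / Q_total
f_rad = 21 / 131 = 0.1603


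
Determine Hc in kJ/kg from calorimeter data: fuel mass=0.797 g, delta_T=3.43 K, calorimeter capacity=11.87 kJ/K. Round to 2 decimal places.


Hc = C_cal * delta_T / m_fuel
Q_released = 11.87 * 3.43 = 40.7141 kJ
m_fuel = 0.797 g = 0.797/1000 kg = 0.000797 kg
Hc = 40.7141 / 0.000797 = 51084.19 kJ/kg


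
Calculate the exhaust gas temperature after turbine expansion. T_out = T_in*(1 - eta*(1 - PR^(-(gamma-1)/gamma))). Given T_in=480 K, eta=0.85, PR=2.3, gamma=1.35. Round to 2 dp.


T_out = T_in * (1 - eta * (1 - PR^(-(gamma-1)/gamma)))
Exponent = -(1.35-1)/1.35 = -0.25925926
PR^exp = 2.3^(-0.25925926) = 0.80578413
Factor = 1 - 0.85*(1 - 0.80578413) = 0.83491651
T_out = 480 * 0.83491651 = 400.76 K


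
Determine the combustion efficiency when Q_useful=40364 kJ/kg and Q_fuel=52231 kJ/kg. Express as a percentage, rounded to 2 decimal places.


Efficiency = (Q_useful / Q_fuel) * 100
Efficiency = (40364 / 52231) * 100
Efficiency = 0.7728 * 100 = 77.28%


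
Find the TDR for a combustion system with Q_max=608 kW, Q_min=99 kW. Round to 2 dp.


TDR = Q_max / Q_min
TDR = 608 / 99 = 6.14


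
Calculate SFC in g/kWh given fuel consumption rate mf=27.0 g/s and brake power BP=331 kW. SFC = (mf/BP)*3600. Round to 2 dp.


SFC = (mf / BP) * 3600
Rate = 27.0 / 331 = 0.081571 g/(s*kW)
SFC = 0.081571 * 3600 = 293.66 g/kWh


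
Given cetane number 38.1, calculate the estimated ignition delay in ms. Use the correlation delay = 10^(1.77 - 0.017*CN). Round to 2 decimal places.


delay = 10^(1.77 - 0.017*CN)
Exponent = 1.77 - 0.017*38.1 = 1.1223
delay = 10^1.1223 = 13.25 ms


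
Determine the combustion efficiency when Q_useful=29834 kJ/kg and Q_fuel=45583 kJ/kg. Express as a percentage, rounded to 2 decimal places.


Efficiency = (Q_useful / Q_fuel) * 100
Efficiency = (29834 / 45583) * 100
Efficiency = 0.6545 * 100 = 65.45%


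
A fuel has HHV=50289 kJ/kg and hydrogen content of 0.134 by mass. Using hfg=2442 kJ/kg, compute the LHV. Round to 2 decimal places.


LHV = HHV - hfg * 9 * H
Water correction = 2442 * 9 * 0.134 = 2945.052 kJ/kg
LHV = 50289 - 2945.052 = 47343.95 kJ/kg


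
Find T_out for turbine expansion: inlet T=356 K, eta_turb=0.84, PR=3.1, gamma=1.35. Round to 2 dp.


T_out = T_in * (1 - eta * (1 - PR^(-(gamma-1)/gamma)))
Exponent = -(1.35-1)/1.35 = -0.25925926
PR^exp = 3.1^(-0.25925926) = 0.74577862
Factor = 1 - 0.84*(1 - 0.74577862) = 0.78645404
T_out = 356 * 0.78645404 = 279.98 K


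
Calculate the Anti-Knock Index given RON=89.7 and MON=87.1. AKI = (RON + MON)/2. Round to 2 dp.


AKI = (RON + MON) / 2
AKI = (89.7 + 87.1) / 2
AKI = 176.8 / 2 = 88.40


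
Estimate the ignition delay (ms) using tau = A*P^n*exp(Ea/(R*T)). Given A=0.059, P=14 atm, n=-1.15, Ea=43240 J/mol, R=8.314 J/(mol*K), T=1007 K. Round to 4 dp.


tau = A * P^n * exp(Ea/(R*T))
P^n = 14^(-1.15) = 0.04807870
Ea/(R*T) = 43240/(8.314*1007) = 5.164713
exp(Ea/(R*T)) = 174.987233
tau = 0.059 * 0.04807870 * 174.987233 = 0.4964 ms


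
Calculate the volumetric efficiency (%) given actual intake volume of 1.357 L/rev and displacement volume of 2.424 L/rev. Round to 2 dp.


eta_v = (V_actual / V_disp) * 100
Ratio = 1.357 / 2.424 = 0.5598
eta_v = 0.5598 * 100 = 55.98%


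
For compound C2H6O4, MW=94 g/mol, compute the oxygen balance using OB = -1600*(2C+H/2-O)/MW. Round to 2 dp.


OB = -1600 * (2C + H/2 - O) / MW
Inner = 2*2 + 6/2 - 4 = 3.00
OB = -1600 * 3.00 / 94 = -51.06%


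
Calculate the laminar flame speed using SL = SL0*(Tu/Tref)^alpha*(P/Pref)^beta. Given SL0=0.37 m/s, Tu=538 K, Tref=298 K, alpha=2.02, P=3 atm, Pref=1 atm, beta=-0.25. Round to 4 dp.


SL = SL0 * (Tu/Tref)^alpha * (P/Pref)^beta
T ratio = 538/298 = 1.80536913
(T ratio)^alpha = 1.80536913^2.02 = 3.298096
(P/Pref)^beta = 3^(-0.25) = 0.759836
SL = 0.37 * 3.298096 * 0.759836 = 0.9272 m/s


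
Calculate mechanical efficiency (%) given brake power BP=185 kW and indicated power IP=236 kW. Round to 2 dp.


eta_mech = (BP / IP) * 100
Ratio = 185 / 236 = 0.7839
eta_mech = 0.7839 * 100 = 78.39%


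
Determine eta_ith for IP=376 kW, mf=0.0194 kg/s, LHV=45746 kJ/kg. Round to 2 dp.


eta_ith = (IP / (mf * LHV)) * 100
Denominator = 0.0194 * 45746 = 887.4724 kW
eta_ith = (376 / 887.4724) * 100 = 42.37%


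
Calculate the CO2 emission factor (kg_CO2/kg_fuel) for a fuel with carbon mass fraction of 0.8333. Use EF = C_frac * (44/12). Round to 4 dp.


EF = C_frac * (M_CO2 / M_C)
EF = 0.8333 * (44/12)
EF = 0.8333 * 3.666667 = 3.0554 kg_CO2/kg_fuel


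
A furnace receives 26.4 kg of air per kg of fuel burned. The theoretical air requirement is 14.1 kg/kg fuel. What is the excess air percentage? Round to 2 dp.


Excess air = actual - stoichiometric = 26.4 - 14.1 = 12.30 kg/kg fuel
Excess air % = (excess / stoich) * 100 = (12.30 / 14.1) * 100 = 87.23%


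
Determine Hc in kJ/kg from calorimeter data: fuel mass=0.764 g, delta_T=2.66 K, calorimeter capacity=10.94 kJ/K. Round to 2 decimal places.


Hc = C_cal * delta_T / m_fuel
Q_released = 10.94 * 2.66 = 29.1004 kJ
m_fuel = 0.764 g = 0.764/1000 kg = 0.000764 kg
Hc = 29.1004 / 0.000764 = 38089.53 kJ/kg


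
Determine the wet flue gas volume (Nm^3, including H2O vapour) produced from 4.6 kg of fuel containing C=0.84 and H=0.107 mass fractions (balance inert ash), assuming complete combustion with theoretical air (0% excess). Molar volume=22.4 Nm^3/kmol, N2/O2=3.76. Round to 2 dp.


Per kg fuel: CO2 = (C/12 kmol)*22.4 = (0.84/12)*22.4 = 1.56800 Nm^3
Per kg fuel: H2O = (H/2 kmol)*22.4 = (0.107/2)*22.4 = 1.19840 Nm^3
O2 needed per kg fuel = C/12 + H/4 = 0.84/12 + 0.107/4 = 0.09675000 kmol
Per kg fuel: N2 = O2*3.76*22.4 = 0.09675000*3.76*22.4 = 8.14867 Nm^3
Total per kg = 1.56800 + 1.19840 + 8.14867 = 10.91507 Nm^3
Total = 10.91507 * 4.6 = 50.21 Nm^3


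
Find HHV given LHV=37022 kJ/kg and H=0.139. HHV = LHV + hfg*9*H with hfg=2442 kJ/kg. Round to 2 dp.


HHV = LHV + hfg * 9 * H
Water addition = 2442 * 9 * 0.139 = 3054.942 kJ/kg
HHV = 37022 + 3054.942 = 40076.94 kJ/kg


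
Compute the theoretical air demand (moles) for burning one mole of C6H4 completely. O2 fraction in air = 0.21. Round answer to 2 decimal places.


Balanced combustion: C6H4 + 7 O2 -> 6 CO2 + 2 H2O
O2 needed = C + H/4 = 6 + 4/4 = 7.00 moles
Air moles = O2 / 0.21 = 7.00 / 0.21 = 33.33 moles air
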